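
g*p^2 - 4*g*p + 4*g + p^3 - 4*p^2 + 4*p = (g + p)*(p - 2)^2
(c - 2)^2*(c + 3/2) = c^3 - 5*c^2/2 - 2*c + 6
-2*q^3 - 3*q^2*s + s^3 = (-2*q + s)*(q + s)^2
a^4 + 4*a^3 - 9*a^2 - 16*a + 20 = (a - 2)*(a - 1)*(a + 2)*(a + 5)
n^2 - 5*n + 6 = (n - 3)*(n - 2)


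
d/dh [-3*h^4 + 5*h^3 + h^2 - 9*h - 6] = -12*h^3 + 15*h^2 + 2*h - 9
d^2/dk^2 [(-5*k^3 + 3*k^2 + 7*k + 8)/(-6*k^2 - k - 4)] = 2*(-349*k^3 - 588*k^2 + 600*k + 164)/(216*k^6 + 108*k^5 + 450*k^4 + 145*k^3 + 300*k^2 + 48*k + 64)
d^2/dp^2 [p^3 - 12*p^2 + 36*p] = 6*p - 24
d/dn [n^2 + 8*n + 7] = 2*n + 8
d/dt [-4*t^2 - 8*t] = -8*t - 8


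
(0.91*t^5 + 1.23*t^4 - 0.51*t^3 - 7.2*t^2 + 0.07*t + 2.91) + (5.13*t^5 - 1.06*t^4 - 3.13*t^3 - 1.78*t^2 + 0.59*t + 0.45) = 6.04*t^5 + 0.17*t^4 - 3.64*t^3 - 8.98*t^2 + 0.66*t + 3.36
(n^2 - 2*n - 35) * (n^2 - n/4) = n^4 - 9*n^3/4 - 69*n^2/2 + 35*n/4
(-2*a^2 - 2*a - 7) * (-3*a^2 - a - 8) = 6*a^4 + 8*a^3 + 39*a^2 + 23*a + 56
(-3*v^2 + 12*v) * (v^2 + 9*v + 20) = -3*v^4 - 15*v^3 + 48*v^2 + 240*v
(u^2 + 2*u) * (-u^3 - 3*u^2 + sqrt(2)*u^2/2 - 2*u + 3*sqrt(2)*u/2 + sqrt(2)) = -u^5 - 5*u^4 + sqrt(2)*u^4/2 - 8*u^3 + 5*sqrt(2)*u^3/2 - 4*u^2 + 4*sqrt(2)*u^2 + 2*sqrt(2)*u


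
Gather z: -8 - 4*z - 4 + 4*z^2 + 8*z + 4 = 4*z^2 + 4*z - 8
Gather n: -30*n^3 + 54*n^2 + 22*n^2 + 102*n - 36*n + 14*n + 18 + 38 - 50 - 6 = -30*n^3 + 76*n^2 + 80*n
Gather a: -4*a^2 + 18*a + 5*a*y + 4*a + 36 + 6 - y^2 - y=-4*a^2 + a*(5*y + 22) - y^2 - y + 42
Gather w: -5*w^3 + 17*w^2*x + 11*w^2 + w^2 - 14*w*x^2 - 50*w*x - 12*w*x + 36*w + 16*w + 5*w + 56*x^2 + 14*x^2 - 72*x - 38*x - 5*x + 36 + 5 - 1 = -5*w^3 + w^2*(17*x + 12) + w*(-14*x^2 - 62*x + 57) + 70*x^2 - 115*x + 40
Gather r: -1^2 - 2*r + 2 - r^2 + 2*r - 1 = -r^2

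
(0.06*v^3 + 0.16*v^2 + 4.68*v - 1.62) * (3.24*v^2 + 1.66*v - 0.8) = 0.1944*v^5 + 0.618*v^4 + 15.3808*v^3 + 2.392*v^2 - 6.4332*v + 1.296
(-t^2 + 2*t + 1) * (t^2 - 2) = -t^4 + 2*t^3 + 3*t^2 - 4*t - 2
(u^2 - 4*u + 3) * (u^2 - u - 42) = u^4 - 5*u^3 - 35*u^2 + 165*u - 126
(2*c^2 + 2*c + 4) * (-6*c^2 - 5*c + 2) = -12*c^4 - 22*c^3 - 30*c^2 - 16*c + 8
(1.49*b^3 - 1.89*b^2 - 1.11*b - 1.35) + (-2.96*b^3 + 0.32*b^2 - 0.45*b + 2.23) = -1.47*b^3 - 1.57*b^2 - 1.56*b + 0.88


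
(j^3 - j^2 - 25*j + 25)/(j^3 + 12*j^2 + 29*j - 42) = (j^2 - 25)/(j^2 + 13*j + 42)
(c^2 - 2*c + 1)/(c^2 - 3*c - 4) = (-c^2 + 2*c - 1)/(-c^2 + 3*c + 4)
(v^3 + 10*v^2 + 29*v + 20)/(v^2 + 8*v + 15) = (v^2 + 5*v + 4)/(v + 3)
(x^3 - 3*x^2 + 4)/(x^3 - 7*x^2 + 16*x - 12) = (x + 1)/(x - 3)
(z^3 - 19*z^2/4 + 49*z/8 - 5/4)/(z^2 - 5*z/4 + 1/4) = (z^2 - 9*z/2 + 5)/(z - 1)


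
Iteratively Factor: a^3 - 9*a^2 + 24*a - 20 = (a - 2)*(a^2 - 7*a + 10) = (a - 2)^2*(a - 5)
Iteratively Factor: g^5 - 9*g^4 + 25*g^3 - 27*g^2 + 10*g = (g - 2)*(g^4 - 7*g^3 + 11*g^2 - 5*g) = g*(g - 2)*(g^3 - 7*g^2 + 11*g - 5) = g*(g - 5)*(g - 2)*(g^2 - 2*g + 1) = g*(g - 5)*(g - 2)*(g - 1)*(g - 1)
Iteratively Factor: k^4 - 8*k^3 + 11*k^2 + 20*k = (k + 1)*(k^3 - 9*k^2 + 20*k) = (k - 4)*(k + 1)*(k^2 - 5*k) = k*(k - 4)*(k + 1)*(k - 5)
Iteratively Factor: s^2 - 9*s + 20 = (s - 5)*(s - 4)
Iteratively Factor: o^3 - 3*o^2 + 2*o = (o - 1)*(o^2 - 2*o) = (o - 2)*(o - 1)*(o)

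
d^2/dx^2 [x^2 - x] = 2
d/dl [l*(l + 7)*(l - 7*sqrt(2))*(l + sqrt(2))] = 4*l^3 - 18*sqrt(2)*l^2 + 21*l^2 - 84*sqrt(2)*l - 28*l - 98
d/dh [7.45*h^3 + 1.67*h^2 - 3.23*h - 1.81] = 22.35*h^2 + 3.34*h - 3.23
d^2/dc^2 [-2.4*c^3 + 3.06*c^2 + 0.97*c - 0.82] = 6.12 - 14.4*c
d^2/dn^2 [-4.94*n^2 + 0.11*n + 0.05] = -9.88000000000000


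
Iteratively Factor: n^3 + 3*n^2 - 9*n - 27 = (n + 3)*(n^2 - 9) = (n - 3)*(n + 3)*(n + 3)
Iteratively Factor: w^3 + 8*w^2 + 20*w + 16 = (w + 2)*(w^2 + 6*w + 8) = (w + 2)*(w + 4)*(w + 2)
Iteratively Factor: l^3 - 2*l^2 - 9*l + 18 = (l - 2)*(l^2 - 9) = (l - 2)*(l + 3)*(l - 3)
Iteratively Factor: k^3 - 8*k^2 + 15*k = (k - 3)*(k^2 - 5*k) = (k - 5)*(k - 3)*(k)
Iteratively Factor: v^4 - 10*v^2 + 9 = (v + 3)*(v^3 - 3*v^2 - v + 3) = (v - 1)*(v + 3)*(v^2 - 2*v - 3) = (v - 3)*(v - 1)*(v + 3)*(v + 1)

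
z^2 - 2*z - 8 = (z - 4)*(z + 2)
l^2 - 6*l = l*(l - 6)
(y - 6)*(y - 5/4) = y^2 - 29*y/4 + 15/2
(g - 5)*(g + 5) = g^2 - 25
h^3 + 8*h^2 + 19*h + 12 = (h + 1)*(h + 3)*(h + 4)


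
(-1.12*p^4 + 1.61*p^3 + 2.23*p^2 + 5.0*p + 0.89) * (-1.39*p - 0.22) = 1.5568*p^5 - 1.9915*p^4 - 3.4539*p^3 - 7.4406*p^2 - 2.3371*p - 0.1958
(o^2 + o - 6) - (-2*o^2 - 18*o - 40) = 3*o^2 + 19*o + 34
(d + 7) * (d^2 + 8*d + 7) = d^3 + 15*d^2 + 63*d + 49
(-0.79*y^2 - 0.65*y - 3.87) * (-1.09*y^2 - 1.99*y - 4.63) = 0.8611*y^4 + 2.2806*y^3 + 9.1695*y^2 + 10.7108*y + 17.9181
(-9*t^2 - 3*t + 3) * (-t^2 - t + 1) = 9*t^4 + 12*t^3 - 9*t^2 - 6*t + 3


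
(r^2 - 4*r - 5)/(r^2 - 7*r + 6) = (r^2 - 4*r - 5)/(r^2 - 7*r + 6)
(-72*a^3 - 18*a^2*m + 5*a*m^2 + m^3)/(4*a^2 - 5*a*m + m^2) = (-18*a^2 - 9*a*m - m^2)/(a - m)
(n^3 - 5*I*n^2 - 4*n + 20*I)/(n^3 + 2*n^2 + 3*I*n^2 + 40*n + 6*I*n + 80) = (n - 2)/(n + 8*I)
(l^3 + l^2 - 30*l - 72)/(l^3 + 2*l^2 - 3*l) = (l^2 - 2*l - 24)/(l*(l - 1))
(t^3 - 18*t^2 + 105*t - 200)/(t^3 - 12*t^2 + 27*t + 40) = (t - 5)/(t + 1)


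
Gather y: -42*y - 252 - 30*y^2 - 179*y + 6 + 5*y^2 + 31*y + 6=-25*y^2 - 190*y - 240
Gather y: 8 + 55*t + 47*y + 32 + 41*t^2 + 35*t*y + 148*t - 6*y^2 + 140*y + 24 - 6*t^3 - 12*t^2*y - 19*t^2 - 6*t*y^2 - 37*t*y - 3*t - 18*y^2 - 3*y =-6*t^3 + 22*t^2 + 200*t + y^2*(-6*t - 24) + y*(-12*t^2 - 2*t + 184) + 64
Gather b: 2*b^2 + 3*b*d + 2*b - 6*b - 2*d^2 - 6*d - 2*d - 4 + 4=2*b^2 + b*(3*d - 4) - 2*d^2 - 8*d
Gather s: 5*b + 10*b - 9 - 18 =15*b - 27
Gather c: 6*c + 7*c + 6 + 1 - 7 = 13*c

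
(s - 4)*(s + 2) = s^2 - 2*s - 8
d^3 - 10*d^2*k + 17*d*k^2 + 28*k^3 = (d - 7*k)*(d - 4*k)*(d + k)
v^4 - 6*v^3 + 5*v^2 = v^2*(v - 5)*(v - 1)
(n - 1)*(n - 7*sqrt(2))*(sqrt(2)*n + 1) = sqrt(2)*n^3 - 13*n^2 - sqrt(2)*n^2 - 7*sqrt(2)*n + 13*n + 7*sqrt(2)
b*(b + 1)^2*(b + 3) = b^4 + 5*b^3 + 7*b^2 + 3*b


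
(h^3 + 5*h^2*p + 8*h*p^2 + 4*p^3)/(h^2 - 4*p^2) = (-h^2 - 3*h*p - 2*p^2)/(-h + 2*p)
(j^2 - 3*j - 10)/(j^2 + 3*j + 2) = (j - 5)/(j + 1)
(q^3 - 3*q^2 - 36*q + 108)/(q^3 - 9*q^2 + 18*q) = (q + 6)/q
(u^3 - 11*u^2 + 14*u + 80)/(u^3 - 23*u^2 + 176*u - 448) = (u^2 - 3*u - 10)/(u^2 - 15*u + 56)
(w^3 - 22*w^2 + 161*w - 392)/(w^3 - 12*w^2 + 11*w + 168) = (w - 7)/(w + 3)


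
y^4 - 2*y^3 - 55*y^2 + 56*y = y*(y - 8)*(y - 1)*(y + 7)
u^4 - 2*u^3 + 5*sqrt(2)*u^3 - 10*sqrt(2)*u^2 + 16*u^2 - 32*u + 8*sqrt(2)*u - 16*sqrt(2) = (u - 2)*(u + sqrt(2))*(u + 2*sqrt(2))^2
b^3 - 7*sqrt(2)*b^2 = b^2*(b - 7*sqrt(2))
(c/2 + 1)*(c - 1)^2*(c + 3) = c^4/2 + 3*c^3/2 - 3*c^2/2 - 7*c/2 + 3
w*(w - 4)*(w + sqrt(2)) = w^3 - 4*w^2 + sqrt(2)*w^2 - 4*sqrt(2)*w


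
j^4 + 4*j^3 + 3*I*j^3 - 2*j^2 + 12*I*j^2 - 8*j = j*(j + 4)*(j + I)*(j + 2*I)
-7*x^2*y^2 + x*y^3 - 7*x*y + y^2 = y*(-7*x + y)*(x*y + 1)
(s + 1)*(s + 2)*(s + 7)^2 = s^4 + 17*s^3 + 93*s^2 + 175*s + 98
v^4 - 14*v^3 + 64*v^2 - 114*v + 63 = (v - 7)*(v - 3)^2*(v - 1)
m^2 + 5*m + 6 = (m + 2)*(m + 3)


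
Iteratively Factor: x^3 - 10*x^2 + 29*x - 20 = (x - 5)*(x^2 - 5*x + 4) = (x - 5)*(x - 1)*(x - 4)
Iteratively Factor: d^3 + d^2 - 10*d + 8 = (d - 2)*(d^2 + 3*d - 4) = (d - 2)*(d - 1)*(d + 4)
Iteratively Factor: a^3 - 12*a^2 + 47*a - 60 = (a - 3)*(a^2 - 9*a + 20) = (a - 4)*(a - 3)*(a - 5)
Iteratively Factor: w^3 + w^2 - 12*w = (w - 3)*(w^2 + 4*w) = w*(w - 3)*(w + 4)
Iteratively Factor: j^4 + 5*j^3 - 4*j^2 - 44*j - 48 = (j + 2)*(j^3 + 3*j^2 - 10*j - 24) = (j + 2)*(j + 4)*(j^2 - j - 6) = (j - 3)*(j + 2)*(j + 4)*(j + 2)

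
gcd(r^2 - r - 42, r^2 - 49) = r - 7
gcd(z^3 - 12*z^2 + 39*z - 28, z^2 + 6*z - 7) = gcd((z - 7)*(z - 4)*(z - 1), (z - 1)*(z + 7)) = z - 1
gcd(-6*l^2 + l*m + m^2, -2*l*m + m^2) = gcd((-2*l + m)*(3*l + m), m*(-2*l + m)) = 2*l - m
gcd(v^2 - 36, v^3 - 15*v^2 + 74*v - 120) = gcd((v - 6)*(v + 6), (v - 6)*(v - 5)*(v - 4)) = v - 6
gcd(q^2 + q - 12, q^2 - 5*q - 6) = 1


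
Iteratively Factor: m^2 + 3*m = (m + 3)*(m)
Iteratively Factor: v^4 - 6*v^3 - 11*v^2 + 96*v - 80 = (v + 4)*(v^3 - 10*v^2 + 29*v - 20) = (v - 1)*(v + 4)*(v^2 - 9*v + 20) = (v - 5)*(v - 1)*(v + 4)*(v - 4)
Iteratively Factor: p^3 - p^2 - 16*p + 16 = (p + 4)*(p^2 - 5*p + 4) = (p - 4)*(p + 4)*(p - 1)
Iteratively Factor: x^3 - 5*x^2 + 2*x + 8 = (x + 1)*(x^2 - 6*x + 8) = (x - 4)*(x + 1)*(x - 2)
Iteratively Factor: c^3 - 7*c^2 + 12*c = (c - 3)*(c^2 - 4*c) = (c - 4)*(c - 3)*(c)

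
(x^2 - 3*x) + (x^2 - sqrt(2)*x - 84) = 2*x^2 - 3*x - sqrt(2)*x - 84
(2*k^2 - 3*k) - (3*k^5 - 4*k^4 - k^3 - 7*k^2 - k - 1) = -3*k^5 + 4*k^4 + k^3 + 9*k^2 - 2*k + 1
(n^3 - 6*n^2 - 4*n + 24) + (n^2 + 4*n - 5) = n^3 - 5*n^2 + 19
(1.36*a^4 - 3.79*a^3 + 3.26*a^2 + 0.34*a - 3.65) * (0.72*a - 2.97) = 0.9792*a^5 - 6.768*a^4 + 13.6035*a^3 - 9.4374*a^2 - 3.6378*a + 10.8405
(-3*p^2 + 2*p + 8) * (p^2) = -3*p^4 + 2*p^3 + 8*p^2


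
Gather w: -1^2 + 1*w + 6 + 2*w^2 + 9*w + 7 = 2*w^2 + 10*w + 12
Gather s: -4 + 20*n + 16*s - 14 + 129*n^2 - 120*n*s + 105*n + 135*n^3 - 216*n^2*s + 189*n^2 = 135*n^3 + 318*n^2 + 125*n + s*(-216*n^2 - 120*n + 16) - 18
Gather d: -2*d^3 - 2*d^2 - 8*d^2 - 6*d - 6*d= -2*d^3 - 10*d^2 - 12*d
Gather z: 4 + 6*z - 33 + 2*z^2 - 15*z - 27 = 2*z^2 - 9*z - 56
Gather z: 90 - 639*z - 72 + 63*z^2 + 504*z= 63*z^2 - 135*z + 18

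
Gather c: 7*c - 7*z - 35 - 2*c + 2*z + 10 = 5*c - 5*z - 25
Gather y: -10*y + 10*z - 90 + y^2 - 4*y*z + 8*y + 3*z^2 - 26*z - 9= y^2 + y*(-4*z - 2) + 3*z^2 - 16*z - 99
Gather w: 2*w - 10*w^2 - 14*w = -10*w^2 - 12*w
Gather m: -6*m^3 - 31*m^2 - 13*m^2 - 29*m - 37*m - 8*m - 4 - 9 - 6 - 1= -6*m^3 - 44*m^2 - 74*m - 20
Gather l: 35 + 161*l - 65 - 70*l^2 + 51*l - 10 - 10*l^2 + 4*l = -80*l^2 + 216*l - 40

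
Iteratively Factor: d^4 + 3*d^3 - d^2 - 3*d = (d)*(d^3 + 3*d^2 - d - 3) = d*(d + 3)*(d^2 - 1) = d*(d - 1)*(d + 3)*(d + 1)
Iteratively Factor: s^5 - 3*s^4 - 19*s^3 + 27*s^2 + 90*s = (s + 2)*(s^4 - 5*s^3 - 9*s^2 + 45*s) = (s - 3)*(s + 2)*(s^3 - 2*s^2 - 15*s) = s*(s - 3)*(s + 2)*(s^2 - 2*s - 15) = s*(s - 5)*(s - 3)*(s + 2)*(s + 3)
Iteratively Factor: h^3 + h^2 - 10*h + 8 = (h + 4)*(h^2 - 3*h + 2) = (h - 2)*(h + 4)*(h - 1)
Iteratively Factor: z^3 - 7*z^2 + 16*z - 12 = (z - 2)*(z^2 - 5*z + 6) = (z - 2)^2*(z - 3)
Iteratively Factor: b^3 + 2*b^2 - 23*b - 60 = (b + 3)*(b^2 - b - 20) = (b + 3)*(b + 4)*(b - 5)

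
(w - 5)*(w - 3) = w^2 - 8*w + 15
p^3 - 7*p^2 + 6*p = p*(p - 6)*(p - 1)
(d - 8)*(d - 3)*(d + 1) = d^3 - 10*d^2 + 13*d + 24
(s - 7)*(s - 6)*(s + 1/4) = s^3 - 51*s^2/4 + 155*s/4 + 21/2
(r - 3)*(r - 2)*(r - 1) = r^3 - 6*r^2 + 11*r - 6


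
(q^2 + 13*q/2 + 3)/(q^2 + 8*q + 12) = (q + 1/2)/(q + 2)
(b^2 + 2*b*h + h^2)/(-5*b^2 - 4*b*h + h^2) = (-b - h)/(5*b - h)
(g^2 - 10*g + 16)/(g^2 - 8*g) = (g - 2)/g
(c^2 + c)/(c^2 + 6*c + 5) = c/(c + 5)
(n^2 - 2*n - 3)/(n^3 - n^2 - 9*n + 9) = (n + 1)/(n^2 + 2*n - 3)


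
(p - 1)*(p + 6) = p^2 + 5*p - 6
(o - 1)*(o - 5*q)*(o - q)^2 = o^4 - 7*o^3*q - o^3 + 11*o^2*q^2 + 7*o^2*q - 5*o*q^3 - 11*o*q^2 + 5*q^3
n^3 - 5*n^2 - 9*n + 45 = (n - 5)*(n - 3)*(n + 3)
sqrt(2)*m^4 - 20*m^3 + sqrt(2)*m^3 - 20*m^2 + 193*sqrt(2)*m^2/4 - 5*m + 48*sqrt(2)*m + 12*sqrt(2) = (m + 1/2)*(m - 6*sqrt(2))*(m - 4*sqrt(2))*(sqrt(2)*m + sqrt(2)/2)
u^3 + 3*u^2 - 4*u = u*(u - 1)*(u + 4)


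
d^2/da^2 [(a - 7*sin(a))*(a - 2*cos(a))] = 7*a*sin(a) + 2*a*cos(a) + 4*sin(a) - 28*sin(2*a) - 14*cos(a) + 2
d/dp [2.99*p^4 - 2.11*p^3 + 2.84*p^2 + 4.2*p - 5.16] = 11.96*p^3 - 6.33*p^2 + 5.68*p + 4.2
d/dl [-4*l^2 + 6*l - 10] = 6 - 8*l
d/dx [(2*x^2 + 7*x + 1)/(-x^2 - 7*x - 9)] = (-7*x^2 - 34*x - 56)/(x^4 + 14*x^3 + 67*x^2 + 126*x + 81)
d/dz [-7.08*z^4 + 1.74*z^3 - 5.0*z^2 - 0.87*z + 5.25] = -28.32*z^3 + 5.22*z^2 - 10.0*z - 0.87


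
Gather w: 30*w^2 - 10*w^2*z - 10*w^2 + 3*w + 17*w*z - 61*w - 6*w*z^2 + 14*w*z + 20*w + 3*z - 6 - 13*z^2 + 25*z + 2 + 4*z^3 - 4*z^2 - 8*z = w^2*(20 - 10*z) + w*(-6*z^2 + 31*z - 38) + 4*z^3 - 17*z^2 + 20*z - 4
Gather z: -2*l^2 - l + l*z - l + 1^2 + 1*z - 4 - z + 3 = -2*l^2 + l*z - 2*l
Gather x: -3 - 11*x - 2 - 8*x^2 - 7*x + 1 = -8*x^2 - 18*x - 4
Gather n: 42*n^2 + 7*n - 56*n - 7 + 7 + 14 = 42*n^2 - 49*n + 14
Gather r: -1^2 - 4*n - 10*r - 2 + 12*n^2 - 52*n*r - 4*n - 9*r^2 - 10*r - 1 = 12*n^2 - 8*n - 9*r^2 + r*(-52*n - 20) - 4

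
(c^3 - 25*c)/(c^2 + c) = (c^2 - 25)/(c + 1)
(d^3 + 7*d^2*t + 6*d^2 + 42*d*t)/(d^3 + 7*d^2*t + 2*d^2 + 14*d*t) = (d + 6)/(d + 2)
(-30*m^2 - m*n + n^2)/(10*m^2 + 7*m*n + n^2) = (-6*m + n)/(2*m + n)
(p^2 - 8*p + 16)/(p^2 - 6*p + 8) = (p - 4)/(p - 2)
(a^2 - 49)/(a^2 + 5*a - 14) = (a - 7)/(a - 2)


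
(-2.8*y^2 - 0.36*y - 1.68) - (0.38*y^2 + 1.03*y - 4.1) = -3.18*y^2 - 1.39*y + 2.42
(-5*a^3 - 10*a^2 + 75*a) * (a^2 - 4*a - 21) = -5*a^5 + 10*a^4 + 220*a^3 - 90*a^2 - 1575*a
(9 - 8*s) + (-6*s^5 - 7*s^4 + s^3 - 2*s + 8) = -6*s^5 - 7*s^4 + s^3 - 10*s + 17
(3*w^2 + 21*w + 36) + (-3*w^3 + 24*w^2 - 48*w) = -3*w^3 + 27*w^2 - 27*w + 36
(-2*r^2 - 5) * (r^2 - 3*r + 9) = -2*r^4 + 6*r^3 - 23*r^2 + 15*r - 45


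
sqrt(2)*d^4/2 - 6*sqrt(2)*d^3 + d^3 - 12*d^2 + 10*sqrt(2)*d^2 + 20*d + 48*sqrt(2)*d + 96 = (d - 8)*(d - 6)*(d + sqrt(2))*(sqrt(2)*d/2 + sqrt(2))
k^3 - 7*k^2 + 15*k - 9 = (k - 3)^2*(k - 1)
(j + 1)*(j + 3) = j^2 + 4*j + 3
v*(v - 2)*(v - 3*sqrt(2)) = v^3 - 3*sqrt(2)*v^2 - 2*v^2 + 6*sqrt(2)*v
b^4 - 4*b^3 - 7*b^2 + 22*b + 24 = (b - 4)*(b - 3)*(b + 1)*(b + 2)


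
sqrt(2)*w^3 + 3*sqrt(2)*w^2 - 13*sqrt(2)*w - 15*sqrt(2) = (w - 3)*(w + 5)*(sqrt(2)*w + sqrt(2))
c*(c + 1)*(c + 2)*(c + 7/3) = c^4 + 16*c^3/3 + 9*c^2 + 14*c/3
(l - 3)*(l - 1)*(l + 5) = l^3 + l^2 - 17*l + 15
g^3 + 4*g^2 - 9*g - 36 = (g - 3)*(g + 3)*(g + 4)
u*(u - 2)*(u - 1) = u^3 - 3*u^2 + 2*u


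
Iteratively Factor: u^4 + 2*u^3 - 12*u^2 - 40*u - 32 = (u + 2)*(u^3 - 12*u - 16) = (u - 4)*(u + 2)*(u^2 + 4*u + 4) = (u - 4)*(u + 2)^2*(u + 2)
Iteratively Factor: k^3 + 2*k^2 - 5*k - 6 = (k + 3)*(k^2 - k - 2) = (k + 1)*(k + 3)*(k - 2)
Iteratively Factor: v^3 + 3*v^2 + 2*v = (v)*(v^2 + 3*v + 2) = v*(v + 2)*(v + 1)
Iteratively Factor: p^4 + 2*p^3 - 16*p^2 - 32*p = (p + 2)*(p^3 - 16*p) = (p + 2)*(p + 4)*(p^2 - 4*p) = (p - 4)*(p + 2)*(p + 4)*(p)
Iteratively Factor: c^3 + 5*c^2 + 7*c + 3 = (c + 3)*(c^2 + 2*c + 1) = (c + 1)*(c + 3)*(c + 1)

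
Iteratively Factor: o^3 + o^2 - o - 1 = (o + 1)*(o^2 - 1) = (o + 1)^2*(o - 1)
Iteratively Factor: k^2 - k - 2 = (k + 1)*(k - 2)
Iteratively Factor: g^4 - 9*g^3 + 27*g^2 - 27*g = (g - 3)*(g^3 - 6*g^2 + 9*g) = (g - 3)^2*(g^2 - 3*g) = g*(g - 3)^2*(g - 3)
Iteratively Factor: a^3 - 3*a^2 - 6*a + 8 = (a + 2)*(a^2 - 5*a + 4) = (a - 4)*(a + 2)*(a - 1)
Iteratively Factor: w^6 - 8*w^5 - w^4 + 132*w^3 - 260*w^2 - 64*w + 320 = (w + 4)*(w^5 - 12*w^4 + 47*w^3 - 56*w^2 - 36*w + 80) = (w + 1)*(w + 4)*(w^4 - 13*w^3 + 60*w^2 - 116*w + 80) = (w - 5)*(w + 1)*(w + 4)*(w^3 - 8*w^2 + 20*w - 16) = (w - 5)*(w - 2)*(w + 1)*(w + 4)*(w^2 - 6*w + 8) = (w - 5)*(w - 4)*(w - 2)*(w + 1)*(w + 4)*(w - 2)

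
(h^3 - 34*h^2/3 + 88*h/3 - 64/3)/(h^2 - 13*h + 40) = (3*h^2 - 10*h + 8)/(3*(h - 5))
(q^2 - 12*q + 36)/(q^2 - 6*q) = (q - 6)/q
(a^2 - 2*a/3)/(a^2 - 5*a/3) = (3*a - 2)/(3*a - 5)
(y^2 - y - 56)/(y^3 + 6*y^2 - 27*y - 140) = (y - 8)/(y^2 - y - 20)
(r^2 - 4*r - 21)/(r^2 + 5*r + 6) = (r - 7)/(r + 2)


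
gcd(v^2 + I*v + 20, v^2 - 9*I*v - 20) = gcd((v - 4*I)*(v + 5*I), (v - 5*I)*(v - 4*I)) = v - 4*I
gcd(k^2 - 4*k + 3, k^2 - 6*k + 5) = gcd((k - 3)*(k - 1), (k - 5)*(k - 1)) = k - 1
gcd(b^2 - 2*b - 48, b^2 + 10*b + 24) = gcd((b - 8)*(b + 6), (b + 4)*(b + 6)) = b + 6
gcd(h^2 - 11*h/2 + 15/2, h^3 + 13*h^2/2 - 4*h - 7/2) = 1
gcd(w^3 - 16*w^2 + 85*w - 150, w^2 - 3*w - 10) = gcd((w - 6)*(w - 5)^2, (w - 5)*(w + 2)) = w - 5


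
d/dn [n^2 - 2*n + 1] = 2*n - 2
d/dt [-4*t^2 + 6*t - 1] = 6 - 8*t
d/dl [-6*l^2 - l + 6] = -12*l - 1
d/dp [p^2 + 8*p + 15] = 2*p + 8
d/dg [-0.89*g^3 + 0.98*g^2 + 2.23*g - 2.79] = -2.67*g^2 + 1.96*g + 2.23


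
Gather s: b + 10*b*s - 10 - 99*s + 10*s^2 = b + 10*s^2 + s*(10*b - 99) - 10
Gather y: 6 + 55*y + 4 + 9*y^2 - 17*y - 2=9*y^2 + 38*y + 8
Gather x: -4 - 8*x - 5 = -8*x - 9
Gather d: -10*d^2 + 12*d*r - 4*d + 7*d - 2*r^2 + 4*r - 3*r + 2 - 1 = -10*d^2 + d*(12*r + 3) - 2*r^2 + r + 1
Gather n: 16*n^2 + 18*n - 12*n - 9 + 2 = 16*n^2 + 6*n - 7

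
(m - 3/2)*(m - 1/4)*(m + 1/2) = m^3 - 5*m^2/4 - m/2 + 3/16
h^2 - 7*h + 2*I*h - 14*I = (h - 7)*(h + 2*I)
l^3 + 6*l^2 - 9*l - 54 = (l - 3)*(l + 3)*(l + 6)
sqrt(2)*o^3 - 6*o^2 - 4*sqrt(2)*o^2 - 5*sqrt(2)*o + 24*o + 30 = (o - 5)*(o - 3*sqrt(2))*(sqrt(2)*o + sqrt(2))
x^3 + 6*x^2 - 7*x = x*(x - 1)*(x + 7)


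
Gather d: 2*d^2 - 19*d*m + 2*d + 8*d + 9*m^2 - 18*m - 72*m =2*d^2 + d*(10 - 19*m) + 9*m^2 - 90*m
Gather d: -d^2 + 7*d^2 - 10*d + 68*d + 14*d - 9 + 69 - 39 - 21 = 6*d^2 + 72*d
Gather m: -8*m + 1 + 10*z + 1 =-8*m + 10*z + 2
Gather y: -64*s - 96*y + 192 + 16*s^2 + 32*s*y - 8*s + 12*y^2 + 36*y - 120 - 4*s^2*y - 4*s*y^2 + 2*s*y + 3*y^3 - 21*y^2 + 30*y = 16*s^2 - 72*s + 3*y^3 + y^2*(-4*s - 9) + y*(-4*s^2 + 34*s - 30) + 72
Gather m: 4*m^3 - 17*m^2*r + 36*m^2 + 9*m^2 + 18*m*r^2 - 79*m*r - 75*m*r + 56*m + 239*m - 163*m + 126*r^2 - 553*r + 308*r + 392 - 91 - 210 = 4*m^3 + m^2*(45 - 17*r) + m*(18*r^2 - 154*r + 132) + 126*r^2 - 245*r + 91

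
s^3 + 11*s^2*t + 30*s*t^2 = s*(s + 5*t)*(s + 6*t)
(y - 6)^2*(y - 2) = y^3 - 14*y^2 + 60*y - 72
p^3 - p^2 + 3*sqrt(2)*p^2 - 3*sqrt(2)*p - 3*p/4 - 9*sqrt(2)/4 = (p - 3/2)*(p + 1/2)*(p + 3*sqrt(2))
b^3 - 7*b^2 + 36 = (b - 6)*(b - 3)*(b + 2)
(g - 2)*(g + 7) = g^2 + 5*g - 14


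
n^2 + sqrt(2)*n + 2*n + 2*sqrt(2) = (n + 2)*(n + sqrt(2))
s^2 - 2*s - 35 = (s - 7)*(s + 5)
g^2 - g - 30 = (g - 6)*(g + 5)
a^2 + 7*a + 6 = (a + 1)*(a + 6)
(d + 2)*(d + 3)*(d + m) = d^3 + d^2*m + 5*d^2 + 5*d*m + 6*d + 6*m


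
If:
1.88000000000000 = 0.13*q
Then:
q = 14.46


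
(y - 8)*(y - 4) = y^2 - 12*y + 32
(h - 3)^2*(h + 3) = h^3 - 3*h^2 - 9*h + 27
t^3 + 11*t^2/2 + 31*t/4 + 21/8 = (t + 1/2)*(t + 3/2)*(t + 7/2)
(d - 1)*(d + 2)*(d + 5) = d^3 + 6*d^2 + 3*d - 10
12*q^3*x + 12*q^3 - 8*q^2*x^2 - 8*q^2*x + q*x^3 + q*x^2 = (-6*q + x)*(-2*q + x)*(q*x + q)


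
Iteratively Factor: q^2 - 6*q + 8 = (q - 4)*(q - 2)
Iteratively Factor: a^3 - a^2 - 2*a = (a)*(a^2 - a - 2) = a*(a + 1)*(a - 2)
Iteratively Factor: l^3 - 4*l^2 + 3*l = (l - 1)*(l^2 - 3*l) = (l - 3)*(l - 1)*(l)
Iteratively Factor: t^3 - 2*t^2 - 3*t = (t + 1)*(t^2 - 3*t) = t*(t + 1)*(t - 3)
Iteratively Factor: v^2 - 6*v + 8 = (v - 4)*(v - 2)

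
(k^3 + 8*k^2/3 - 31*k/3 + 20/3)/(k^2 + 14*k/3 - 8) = (k^2 + 4*k - 5)/(k + 6)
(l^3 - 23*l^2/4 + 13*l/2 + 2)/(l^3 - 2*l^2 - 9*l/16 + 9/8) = 4*(4*l^2 - 15*l - 4)/(16*l^2 - 9)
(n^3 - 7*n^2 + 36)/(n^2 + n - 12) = (n^2 - 4*n - 12)/(n + 4)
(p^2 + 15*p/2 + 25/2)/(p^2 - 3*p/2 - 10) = (p + 5)/(p - 4)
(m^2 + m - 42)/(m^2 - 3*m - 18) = (m + 7)/(m + 3)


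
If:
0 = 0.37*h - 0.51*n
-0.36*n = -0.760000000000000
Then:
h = 2.91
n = 2.11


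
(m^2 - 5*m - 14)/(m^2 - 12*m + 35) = (m + 2)/(m - 5)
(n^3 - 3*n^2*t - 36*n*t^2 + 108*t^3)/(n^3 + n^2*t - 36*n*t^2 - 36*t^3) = (n - 3*t)/(n + t)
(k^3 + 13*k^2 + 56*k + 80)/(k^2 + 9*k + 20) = k + 4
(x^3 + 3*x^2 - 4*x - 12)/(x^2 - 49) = (x^3 + 3*x^2 - 4*x - 12)/(x^2 - 49)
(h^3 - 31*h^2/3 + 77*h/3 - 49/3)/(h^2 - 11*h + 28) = (3*h^2 - 10*h + 7)/(3*(h - 4))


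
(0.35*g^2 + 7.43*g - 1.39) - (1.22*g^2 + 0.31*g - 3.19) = -0.87*g^2 + 7.12*g + 1.8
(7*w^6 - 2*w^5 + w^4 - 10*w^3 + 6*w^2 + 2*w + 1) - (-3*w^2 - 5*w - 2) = 7*w^6 - 2*w^5 + w^4 - 10*w^3 + 9*w^2 + 7*w + 3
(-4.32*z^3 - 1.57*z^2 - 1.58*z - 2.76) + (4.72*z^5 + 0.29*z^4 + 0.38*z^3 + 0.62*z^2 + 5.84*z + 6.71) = 4.72*z^5 + 0.29*z^4 - 3.94*z^3 - 0.95*z^2 + 4.26*z + 3.95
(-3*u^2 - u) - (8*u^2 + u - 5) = -11*u^2 - 2*u + 5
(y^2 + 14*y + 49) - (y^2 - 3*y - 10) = 17*y + 59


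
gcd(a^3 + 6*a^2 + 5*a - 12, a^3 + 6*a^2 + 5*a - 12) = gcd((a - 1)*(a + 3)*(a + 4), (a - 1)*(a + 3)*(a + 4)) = a^3 + 6*a^2 + 5*a - 12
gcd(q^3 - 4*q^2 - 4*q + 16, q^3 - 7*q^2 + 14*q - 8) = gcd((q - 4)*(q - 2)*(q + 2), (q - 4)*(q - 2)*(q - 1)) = q^2 - 6*q + 8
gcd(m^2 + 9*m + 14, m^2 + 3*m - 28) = m + 7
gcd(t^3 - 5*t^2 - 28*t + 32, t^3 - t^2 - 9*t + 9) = t - 1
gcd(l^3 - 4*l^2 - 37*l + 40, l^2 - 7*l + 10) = 1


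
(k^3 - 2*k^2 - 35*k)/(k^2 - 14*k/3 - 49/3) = 3*k*(k + 5)/(3*k + 7)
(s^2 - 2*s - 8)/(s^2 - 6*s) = (s^2 - 2*s - 8)/(s*(s - 6))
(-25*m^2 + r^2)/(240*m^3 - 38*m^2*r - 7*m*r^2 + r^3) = (5*m + r)/(-48*m^2 - 2*m*r + r^2)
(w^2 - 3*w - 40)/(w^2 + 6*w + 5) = (w - 8)/(w + 1)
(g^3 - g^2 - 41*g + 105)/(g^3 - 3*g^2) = 1 + 2/g - 35/g^2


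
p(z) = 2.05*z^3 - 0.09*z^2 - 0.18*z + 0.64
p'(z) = 6.15*z^2 - 0.18*z - 0.18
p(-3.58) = -93.93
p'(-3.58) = 79.29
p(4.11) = 140.70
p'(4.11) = 102.97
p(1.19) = 3.75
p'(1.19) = 8.31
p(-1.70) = -9.39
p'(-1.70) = 17.90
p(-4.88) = -238.86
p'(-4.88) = 147.16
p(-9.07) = -1534.72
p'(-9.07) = 507.38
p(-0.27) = 0.64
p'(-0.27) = 0.32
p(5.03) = 258.35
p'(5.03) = 154.52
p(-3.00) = -54.98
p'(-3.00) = 55.71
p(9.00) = 1486.18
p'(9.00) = 496.35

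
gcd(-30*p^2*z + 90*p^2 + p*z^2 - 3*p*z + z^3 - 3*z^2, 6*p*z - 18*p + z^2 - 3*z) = 6*p*z - 18*p + z^2 - 3*z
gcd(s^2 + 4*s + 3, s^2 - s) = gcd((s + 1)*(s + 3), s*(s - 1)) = 1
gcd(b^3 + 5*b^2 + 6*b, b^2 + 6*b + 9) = b + 3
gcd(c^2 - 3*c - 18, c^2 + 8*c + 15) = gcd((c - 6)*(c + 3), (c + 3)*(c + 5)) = c + 3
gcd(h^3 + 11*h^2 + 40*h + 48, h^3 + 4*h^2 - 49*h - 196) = h + 4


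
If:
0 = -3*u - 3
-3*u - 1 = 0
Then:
No Solution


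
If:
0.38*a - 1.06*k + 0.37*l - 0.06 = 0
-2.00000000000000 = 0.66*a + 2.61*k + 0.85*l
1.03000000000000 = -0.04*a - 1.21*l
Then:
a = -0.23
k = -0.43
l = -0.84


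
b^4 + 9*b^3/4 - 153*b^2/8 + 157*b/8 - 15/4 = (b - 5/2)*(b - 1)*(b - 1/4)*(b + 6)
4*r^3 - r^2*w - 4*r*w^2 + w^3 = (-4*r + w)*(-r + w)*(r + w)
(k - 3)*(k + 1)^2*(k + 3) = k^4 + 2*k^3 - 8*k^2 - 18*k - 9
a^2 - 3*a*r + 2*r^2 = (a - 2*r)*(a - r)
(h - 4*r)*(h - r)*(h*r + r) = h^3*r - 5*h^2*r^2 + h^2*r + 4*h*r^3 - 5*h*r^2 + 4*r^3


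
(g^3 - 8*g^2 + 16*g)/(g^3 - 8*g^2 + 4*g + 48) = g*(g - 4)/(g^2 - 4*g - 12)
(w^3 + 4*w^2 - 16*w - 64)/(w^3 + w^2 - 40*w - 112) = (w - 4)/(w - 7)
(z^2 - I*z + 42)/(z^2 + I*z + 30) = (z - 7*I)/(z - 5*I)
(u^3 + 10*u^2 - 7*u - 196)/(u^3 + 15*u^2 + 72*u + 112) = (u^2 + 3*u - 28)/(u^2 + 8*u + 16)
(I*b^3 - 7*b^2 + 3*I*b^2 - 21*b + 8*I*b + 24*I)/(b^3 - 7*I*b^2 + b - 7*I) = (I*b^2 + b*(-8 + 3*I) - 24)/(b^2 - 6*I*b + 7)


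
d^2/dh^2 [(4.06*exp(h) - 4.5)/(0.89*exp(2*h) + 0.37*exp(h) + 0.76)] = (3.215926*exp(4*h) - 15.594758*exp(3*h) - 20.922654*exp(2*h) + 10.417478*exp(h) + 3.610456)*exp(h)/(0.704969*exp(6*h) + 0.879231*exp(5*h) + 2.171511*exp(4*h) + 1.552261*exp(3*h) + 1.854324*exp(2*h) + 0.641136*exp(h) + 0.438976)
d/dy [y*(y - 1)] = 2*y - 1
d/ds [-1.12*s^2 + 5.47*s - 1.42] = 5.47 - 2.24*s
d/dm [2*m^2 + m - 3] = 4*m + 1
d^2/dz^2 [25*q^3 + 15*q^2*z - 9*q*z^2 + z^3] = -18*q + 6*z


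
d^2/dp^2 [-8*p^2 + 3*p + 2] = -16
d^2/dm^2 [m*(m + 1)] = 2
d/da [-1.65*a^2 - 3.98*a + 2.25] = -3.3*a - 3.98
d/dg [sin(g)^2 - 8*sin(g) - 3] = 2*(sin(g) - 4)*cos(g)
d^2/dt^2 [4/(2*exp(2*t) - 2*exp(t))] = -(2*(exp(t) - 1)*(4*exp(t) - 1) - 4*(2*exp(t) - 1)^2)*exp(-t)/(exp(t) - 1)^3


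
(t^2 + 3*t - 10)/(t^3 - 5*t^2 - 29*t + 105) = (t - 2)/(t^2 - 10*t + 21)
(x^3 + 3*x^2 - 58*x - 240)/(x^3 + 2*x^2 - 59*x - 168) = (x^2 + 11*x + 30)/(x^2 + 10*x + 21)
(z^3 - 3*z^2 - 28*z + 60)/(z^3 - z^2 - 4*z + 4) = (z^2 - z - 30)/(z^2 + z - 2)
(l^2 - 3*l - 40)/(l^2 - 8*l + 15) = (l^2 - 3*l - 40)/(l^2 - 8*l + 15)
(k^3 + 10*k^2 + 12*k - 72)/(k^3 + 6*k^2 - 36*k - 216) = (k - 2)/(k - 6)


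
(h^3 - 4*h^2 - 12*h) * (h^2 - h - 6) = h^5 - 5*h^4 - 14*h^3 + 36*h^2 + 72*h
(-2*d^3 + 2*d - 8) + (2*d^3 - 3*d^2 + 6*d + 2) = -3*d^2 + 8*d - 6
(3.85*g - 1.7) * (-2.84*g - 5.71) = -10.934*g^2 - 17.1555*g + 9.707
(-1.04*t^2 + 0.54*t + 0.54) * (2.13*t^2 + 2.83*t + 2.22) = -2.2152*t^4 - 1.793*t^3 + 0.3696*t^2 + 2.727*t + 1.1988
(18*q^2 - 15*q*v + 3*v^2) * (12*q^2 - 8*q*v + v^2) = 216*q^4 - 324*q^3*v + 174*q^2*v^2 - 39*q*v^3 + 3*v^4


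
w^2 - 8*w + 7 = (w - 7)*(w - 1)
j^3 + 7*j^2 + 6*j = j*(j + 1)*(j + 6)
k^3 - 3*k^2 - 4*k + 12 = (k - 3)*(k - 2)*(k + 2)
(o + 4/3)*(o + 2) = o^2 + 10*o/3 + 8/3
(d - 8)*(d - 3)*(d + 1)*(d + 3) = d^4 - 7*d^3 - 17*d^2 + 63*d + 72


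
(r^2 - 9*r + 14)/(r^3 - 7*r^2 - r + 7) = (r - 2)/(r^2 - 1)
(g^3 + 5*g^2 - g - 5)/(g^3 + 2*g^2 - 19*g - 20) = (g - 1)/(g - 4)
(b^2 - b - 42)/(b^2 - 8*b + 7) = (b + 6)/(b - 1)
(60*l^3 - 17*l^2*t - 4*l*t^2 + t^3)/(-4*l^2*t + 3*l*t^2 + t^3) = (15*l^2 - 8*l*t + t^2)/(t*(-l + t))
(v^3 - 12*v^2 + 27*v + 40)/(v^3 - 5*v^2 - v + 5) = (v - 8)/(v - 1)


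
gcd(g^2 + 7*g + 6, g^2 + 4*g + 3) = g + 1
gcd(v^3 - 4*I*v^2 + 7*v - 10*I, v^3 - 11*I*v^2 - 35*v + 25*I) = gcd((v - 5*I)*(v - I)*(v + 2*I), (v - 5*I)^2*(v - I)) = v^2 - 6*I*v - 5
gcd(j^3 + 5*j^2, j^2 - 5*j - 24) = 1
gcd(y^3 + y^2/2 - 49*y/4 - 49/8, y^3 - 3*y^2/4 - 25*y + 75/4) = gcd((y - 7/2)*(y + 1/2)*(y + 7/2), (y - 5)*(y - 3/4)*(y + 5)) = 1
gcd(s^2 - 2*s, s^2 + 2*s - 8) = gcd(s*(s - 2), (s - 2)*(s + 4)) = s - 2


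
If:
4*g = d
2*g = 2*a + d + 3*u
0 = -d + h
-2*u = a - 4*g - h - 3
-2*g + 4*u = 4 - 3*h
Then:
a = -89/41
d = -40/41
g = -10/41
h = -40/41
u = 66/41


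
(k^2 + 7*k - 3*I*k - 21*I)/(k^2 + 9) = (k + 7)/(k + 3*I)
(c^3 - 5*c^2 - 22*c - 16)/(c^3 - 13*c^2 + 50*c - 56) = (c^3 - 5*c^2 - 22*c - 16)/(c^3 - 13*c^2 + 50*c - 56)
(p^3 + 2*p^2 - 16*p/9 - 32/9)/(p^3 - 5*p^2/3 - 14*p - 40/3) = (p - 4/3)/(p - 5)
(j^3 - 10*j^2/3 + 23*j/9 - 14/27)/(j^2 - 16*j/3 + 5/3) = (j^2 - 3*j + 14/9)/(j - 5)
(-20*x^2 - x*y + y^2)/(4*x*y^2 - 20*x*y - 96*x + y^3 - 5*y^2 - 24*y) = (-5*x + y)/(y^2 - 5*y - 24)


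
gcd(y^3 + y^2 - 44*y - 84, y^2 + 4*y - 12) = y + 6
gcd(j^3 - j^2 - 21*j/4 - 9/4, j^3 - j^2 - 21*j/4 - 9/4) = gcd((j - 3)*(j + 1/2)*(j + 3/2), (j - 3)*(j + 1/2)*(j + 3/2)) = j^3 - j^2 - 21*j/4 - 9/4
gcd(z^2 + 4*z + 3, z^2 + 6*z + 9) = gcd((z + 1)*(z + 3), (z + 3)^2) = z + 3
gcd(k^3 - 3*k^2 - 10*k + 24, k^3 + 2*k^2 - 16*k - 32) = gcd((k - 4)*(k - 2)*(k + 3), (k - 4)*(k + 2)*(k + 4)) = k - 4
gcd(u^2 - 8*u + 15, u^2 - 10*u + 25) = u - 5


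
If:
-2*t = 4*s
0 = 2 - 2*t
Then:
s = -1/2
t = 1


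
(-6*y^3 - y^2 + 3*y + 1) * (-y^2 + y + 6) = 6*y^5 - 5*y^4 - 40*y^3 - 4*y^2 + 19*y + 6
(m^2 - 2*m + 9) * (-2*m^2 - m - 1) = -2*m^4 + 3*m^3 - 17*m^2 - 7*m - 9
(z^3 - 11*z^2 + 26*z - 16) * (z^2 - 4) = z^5 - 11*z^4 + 22*z^3 + 28*z^2 - 104*z + 64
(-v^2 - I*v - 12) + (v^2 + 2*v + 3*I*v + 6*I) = 2*v + 2*I*v - 12 + 6*I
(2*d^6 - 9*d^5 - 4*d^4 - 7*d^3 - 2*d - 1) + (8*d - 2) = 2*d^6 - 9*d^5 - 4*d^4 - 7*d^3 + 6*d - 3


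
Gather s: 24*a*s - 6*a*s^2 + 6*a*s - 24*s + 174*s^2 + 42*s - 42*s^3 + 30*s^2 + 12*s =-42*s^3 + s^2*(204 - 6*a) + s*(30*a + 30)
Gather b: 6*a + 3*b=6*a + 3*b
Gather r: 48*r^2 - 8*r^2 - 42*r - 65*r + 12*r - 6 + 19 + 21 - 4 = 40*r^2 - 95*r + 30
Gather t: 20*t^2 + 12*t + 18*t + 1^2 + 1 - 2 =20*t^2 + 30*t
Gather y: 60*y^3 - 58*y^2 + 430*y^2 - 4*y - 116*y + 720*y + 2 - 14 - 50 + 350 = 60*y^3 + 372*y^2 + 600*y + 288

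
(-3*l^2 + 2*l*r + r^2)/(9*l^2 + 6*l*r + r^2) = (-l + r)/(3*l + r)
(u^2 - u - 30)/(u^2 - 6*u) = (u + 5)/u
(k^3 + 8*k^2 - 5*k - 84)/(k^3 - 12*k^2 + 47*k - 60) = (k^2 + 11*k + 28)/(k^2 - 9*k + 20)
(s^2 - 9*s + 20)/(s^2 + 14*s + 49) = (s^2 - 9*s + 20)/(s^2 + 14*s + 49)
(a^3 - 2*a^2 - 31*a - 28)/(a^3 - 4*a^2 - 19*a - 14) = (a + 4)/(a + 2)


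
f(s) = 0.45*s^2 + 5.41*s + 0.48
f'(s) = 0.9*s + 5.41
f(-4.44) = -14.67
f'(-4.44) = 1.41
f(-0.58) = -2.51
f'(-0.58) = 4.89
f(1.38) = 8.80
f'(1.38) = 6.65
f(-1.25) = -5.58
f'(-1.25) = 4.28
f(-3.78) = -13.54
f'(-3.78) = 2.01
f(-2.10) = -8.90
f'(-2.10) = 3.52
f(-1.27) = -5.66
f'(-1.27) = 4.27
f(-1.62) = -7.10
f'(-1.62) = 3.95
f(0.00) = 0.48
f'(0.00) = 5.41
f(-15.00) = 20.58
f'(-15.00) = -8.09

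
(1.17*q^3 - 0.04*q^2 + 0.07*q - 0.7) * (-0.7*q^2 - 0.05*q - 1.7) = -0.819*q^5 - 0.0305*q^4 - 2.036*q^3 + 0.5545*q^2 - 0.084*q + 1.19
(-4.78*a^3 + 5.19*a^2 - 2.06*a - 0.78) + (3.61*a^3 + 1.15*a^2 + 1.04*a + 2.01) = -1.17*a^3 + 6.34*a^2 - 1.02*a + 1.23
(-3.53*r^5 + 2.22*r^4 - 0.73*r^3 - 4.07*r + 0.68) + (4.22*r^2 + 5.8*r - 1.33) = -3.53*r^5 + 2.22*r^4 - 0.73*r^3 + 4.22*r^2 + 1.73*r - 0.65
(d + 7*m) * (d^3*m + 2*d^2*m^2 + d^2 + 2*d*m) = d^4*m + 9*d^3*m^2 + d^3 + 14*d^2*m^3 + 9*d^2*m + 14*d*m^2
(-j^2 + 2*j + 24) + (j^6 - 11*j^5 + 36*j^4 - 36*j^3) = j^6 - 11*j^5 + 36*j^4 - 36*j^3 - j^2 + 2*j + 24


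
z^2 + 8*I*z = z*(z + 8*I)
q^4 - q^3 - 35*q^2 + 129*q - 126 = (q - 3)^2*(q - 2)*(q + 7)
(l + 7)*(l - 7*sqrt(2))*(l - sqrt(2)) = l^3 - 8*sqrt(2)*l^2 + 7*l^2 - 56*sqrt(2)*l + 14*l + 98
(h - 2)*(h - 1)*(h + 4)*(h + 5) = h^4 + 6*h^3 - 5*h^2 - 42*h + 40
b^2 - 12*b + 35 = (b - 7)*(b - 5)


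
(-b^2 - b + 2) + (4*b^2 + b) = 3*b^2 + 2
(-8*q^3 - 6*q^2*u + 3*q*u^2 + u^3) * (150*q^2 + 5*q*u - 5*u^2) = -1200*q^5 - 940*q^4*u + 460*q^3*u^2 + 195*q^2*u^3 - 10*q*u^4 - 5*u^5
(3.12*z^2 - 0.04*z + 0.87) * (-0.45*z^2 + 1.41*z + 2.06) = -1.404*z^4 + 4.4172*z^3 + 5.9793*z^2 + 1.1443*z + 1.7922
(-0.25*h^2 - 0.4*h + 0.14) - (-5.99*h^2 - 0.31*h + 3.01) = 5.74*h^2 - 0.09*h - 2.87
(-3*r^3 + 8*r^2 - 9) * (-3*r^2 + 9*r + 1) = 9*r^5 - 51*r^4 + 69*r^3 + 35*r^2 - 81*r - 9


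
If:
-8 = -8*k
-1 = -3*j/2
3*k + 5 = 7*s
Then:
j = 2/3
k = 1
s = 8/7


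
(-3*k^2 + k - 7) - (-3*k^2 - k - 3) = 2*k - 4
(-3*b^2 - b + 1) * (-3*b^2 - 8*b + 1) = 9*b^4 + 27*b^3 + 2*b^2 - 9*b + 1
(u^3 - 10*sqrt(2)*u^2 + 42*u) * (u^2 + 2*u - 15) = u^5 - 10*sqrt(2)*u^4 + 2*u^4 - 20*sqrt(2)*u^3 + 27*u^3 + 84*u^2 + 150*sqrt(2)*u^2 - 630*u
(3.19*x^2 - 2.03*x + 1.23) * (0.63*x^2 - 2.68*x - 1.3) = 2.0097*x^4 - 9.8281*x^3 + 2.0683*x^2 - 0.6574*x - 1.599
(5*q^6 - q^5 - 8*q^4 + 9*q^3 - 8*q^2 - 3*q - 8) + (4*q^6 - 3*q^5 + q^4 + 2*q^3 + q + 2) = 9*q^6 - 4*q^5 - 7*q^4 + 11*q^3 - 8*q^2 - 2*q - 6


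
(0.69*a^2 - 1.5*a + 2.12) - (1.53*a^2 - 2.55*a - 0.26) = -0.84*a^2 + 1.05*a + 2.38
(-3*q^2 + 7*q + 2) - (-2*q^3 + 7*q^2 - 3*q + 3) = 2*q^3 - 10*q^2 + 10*q - 1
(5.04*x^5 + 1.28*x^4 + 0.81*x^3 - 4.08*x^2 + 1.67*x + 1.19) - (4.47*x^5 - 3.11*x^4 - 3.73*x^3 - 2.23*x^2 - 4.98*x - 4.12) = 0.57*x^5 + 4.39*x^4 + 4.54*x^3 - 1.85*x^2 + 6.65*x + 5.31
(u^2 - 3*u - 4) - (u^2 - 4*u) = u - 4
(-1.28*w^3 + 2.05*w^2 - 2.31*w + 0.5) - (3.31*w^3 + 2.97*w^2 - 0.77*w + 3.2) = -4.59*w^3 - 0.92*w^2 - 1.54*w - 2.7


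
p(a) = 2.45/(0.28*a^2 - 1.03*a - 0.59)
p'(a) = 2.45*(1.03 - 0.56*a)/(0.28*a^2 - 1.03*a - 0.59)^2 = (2.5235 - 1.372*a)/(-0.28*a^2 + 1.03*a + 0.59)^2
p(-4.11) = 0.29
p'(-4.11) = 0.12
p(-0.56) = 32.84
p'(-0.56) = 591.38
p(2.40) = -1.69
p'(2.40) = -0.37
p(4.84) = 2.49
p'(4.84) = -4.25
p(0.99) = -1.83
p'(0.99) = 0.65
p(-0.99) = 3.48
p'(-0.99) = 7.83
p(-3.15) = 0.45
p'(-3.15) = 0.23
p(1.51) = -1.63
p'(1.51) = 0.20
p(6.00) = 0.74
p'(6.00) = -0.52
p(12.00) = 0.09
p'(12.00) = -0.02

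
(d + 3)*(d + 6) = d^2 + 9*d + 18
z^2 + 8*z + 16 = (z + 4)^2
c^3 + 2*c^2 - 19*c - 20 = (c - 4)*(c + 1)*(c + 5)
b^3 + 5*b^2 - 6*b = b*(b - 1)*(b + 6)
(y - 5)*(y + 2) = y^2 - 3*y - 10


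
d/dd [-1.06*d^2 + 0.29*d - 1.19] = 0.29 - 2.12*d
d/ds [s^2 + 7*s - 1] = 2*s + 7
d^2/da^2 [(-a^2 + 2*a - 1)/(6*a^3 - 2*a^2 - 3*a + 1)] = 4*(-18*a^6 + 108*a^5 - 171*a^4 + 94*a^3 - 18*a^2 + 6*a - 3)/(216*a^9 - 216*a^8 - 252*a^7 + 316*a^6 + 54*a^5 - 150*a^4 + 27*a^3 + 21*a^2 - 9*a + 1)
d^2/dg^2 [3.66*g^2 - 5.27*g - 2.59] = 7.32000000000000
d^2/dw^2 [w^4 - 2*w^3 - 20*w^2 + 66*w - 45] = 12*w^2 - 12*w - 40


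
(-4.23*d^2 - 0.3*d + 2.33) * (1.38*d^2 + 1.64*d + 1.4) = -5.8374*d^4 - 7.3512*d^3 - 3.1986*d^2 + 3.4012*d + 3.262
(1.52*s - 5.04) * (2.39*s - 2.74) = 3.6328*s^2 - 16.2104*s + 13.8096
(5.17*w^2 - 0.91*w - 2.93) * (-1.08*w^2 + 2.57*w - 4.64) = -5.5836*w^4 + 14.2697*w^3 - 23.1631*w^2 - 3.3077*w + 13.5952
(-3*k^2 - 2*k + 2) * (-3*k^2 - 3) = 9*k^4 + 6*k^3 + 3*k^2 + 6*k - 6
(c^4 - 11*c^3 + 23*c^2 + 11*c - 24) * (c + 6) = c^5 - 5*c^4 - 43*c^3 + 149*c^2 + 42*c - 144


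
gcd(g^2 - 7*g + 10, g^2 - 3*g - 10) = g - 5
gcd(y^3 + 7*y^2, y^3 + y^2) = y^2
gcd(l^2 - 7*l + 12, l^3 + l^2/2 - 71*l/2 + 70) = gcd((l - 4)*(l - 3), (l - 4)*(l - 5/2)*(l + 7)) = l - 4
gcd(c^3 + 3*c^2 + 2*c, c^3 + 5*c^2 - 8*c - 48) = 1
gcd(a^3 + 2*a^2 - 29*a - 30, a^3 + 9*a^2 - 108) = a + 6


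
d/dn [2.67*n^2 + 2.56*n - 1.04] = 5.34*n + 2.56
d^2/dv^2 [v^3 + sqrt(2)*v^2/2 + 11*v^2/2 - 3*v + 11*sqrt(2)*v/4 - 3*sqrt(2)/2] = 6*v + sqrt(2) + 11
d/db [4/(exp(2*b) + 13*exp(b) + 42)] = (-8*exp(b) - 52)*exp(b)/(exp(2*b) + 13*exp(b) + 42)^2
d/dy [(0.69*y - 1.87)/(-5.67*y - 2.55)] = (-70.094808*y - 31.52412)/(5.67*y + 2.55)^3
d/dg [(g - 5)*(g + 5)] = 2*g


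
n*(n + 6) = n^2 + 6*n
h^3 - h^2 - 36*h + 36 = (h - 6)*(h - 1)*(h + 6)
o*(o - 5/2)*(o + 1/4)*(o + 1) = o^4 - 5*o^3/4 - 23*o^2/8 - 5*o/8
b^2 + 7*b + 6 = (b + 1)*(b + 6)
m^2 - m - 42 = (m - 7)*(m + 6)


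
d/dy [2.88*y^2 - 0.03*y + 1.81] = 5.76*y - 0.03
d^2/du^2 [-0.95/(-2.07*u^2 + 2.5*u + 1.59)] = (8.14131*u^2 - 9.8325*u - 0.95*(4.14*u - 2.5)*(8.28*u - 5.0) - 6.25347)/(-2.07*u^2 + 2.5*u + 1.59)^3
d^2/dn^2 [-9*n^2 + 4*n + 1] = -18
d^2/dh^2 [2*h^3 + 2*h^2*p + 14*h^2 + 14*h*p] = 12*h + 4*p + 28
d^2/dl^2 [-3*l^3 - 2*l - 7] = -18*l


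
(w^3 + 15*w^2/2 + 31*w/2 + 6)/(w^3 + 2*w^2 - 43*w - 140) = (2*w^2 + 7*w + 3)/(2*(w^2 - 2*w - 35))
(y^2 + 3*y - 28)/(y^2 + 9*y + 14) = (y - 4)/(y + 2)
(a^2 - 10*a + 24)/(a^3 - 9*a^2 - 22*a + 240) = (a - 4)/(a^2 - 3*a - 40)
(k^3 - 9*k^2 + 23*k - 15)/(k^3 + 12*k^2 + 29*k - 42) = (k^2 - 8*k + 15)/(k^2 + 13*k + 42)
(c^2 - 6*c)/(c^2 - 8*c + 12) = c/(c - 2)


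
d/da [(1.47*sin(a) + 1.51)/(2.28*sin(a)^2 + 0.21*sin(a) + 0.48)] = (-3.3516*sin(a)^2 - 6.8856*sin(a) + 0.3885)*cos(a)/(5.1984*sin(a)^4 + 0.9576*sin(a)^3 + 2.2329*sin(a)^2 + 0.2016*sin(a) + 0.2304)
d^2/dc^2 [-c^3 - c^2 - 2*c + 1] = -6*c - 2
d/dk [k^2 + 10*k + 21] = 2*k + 10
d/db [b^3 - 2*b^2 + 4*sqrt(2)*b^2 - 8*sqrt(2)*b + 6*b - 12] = 3*b^2 - 4*b + 8*sqrt(2)*b - 8*sqrt(2) + 6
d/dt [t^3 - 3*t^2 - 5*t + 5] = 3*t^2 - 6*t - 5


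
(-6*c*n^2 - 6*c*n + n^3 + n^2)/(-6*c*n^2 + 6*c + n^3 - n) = n/(n - 1)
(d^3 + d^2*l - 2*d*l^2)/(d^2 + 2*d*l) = d - l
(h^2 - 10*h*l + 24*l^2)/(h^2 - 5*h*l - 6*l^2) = (h - 4*l)/(h + l)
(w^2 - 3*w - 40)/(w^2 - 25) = (w - 8)/(w - 5)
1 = 1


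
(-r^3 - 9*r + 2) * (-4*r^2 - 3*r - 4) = 4*r^5 + 3*r^4 + 40*r^3 + 19*r^2 + 30*r - 8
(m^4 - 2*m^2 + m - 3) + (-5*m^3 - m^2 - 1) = m^4 - 5*m^3 - 3*m^2 + m - 4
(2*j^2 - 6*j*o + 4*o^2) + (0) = 2*j^2 - 6*j*o + 4*o^2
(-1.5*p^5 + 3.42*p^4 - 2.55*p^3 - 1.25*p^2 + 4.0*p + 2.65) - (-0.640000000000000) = -1.5*p^5 + 3.42*p^4 - 2.55*p^3 - 1.25*p^2 + 4.0*p + 3.29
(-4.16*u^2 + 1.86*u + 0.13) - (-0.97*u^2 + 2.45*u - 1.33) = -3.19*u^2 - 0.59*u + 1.46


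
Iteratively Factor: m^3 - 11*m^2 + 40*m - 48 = (m - 4)*(m^2 - 7*m + 12) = (m - 4)^2*(m - 3)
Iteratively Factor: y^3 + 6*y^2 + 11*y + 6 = (y + 3)*(y^2 + 3*y + 2) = (y + 2)*(y + 3)*(y + 1)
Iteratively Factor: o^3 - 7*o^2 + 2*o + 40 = (o - 4)*(o^2 - 3*o - 10) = (o - 4)*(o + 2)*(o - 5)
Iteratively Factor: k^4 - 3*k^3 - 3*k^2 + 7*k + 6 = (k + 1)*(k^3 - 4*k^2 + k + 6) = (k + 1)^2*(k^2 - 5*k + 6) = (k - 3)*(k + 1)^2*(k - 2)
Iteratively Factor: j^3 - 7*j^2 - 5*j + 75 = (j - 5)*(j^2 - 2*j - 15) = (j - 5)^2*(j + 3)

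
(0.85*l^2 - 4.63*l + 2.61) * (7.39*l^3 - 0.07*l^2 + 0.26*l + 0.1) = 6.2815*l^5 - 34.2752*l^4 + 19.833*l^3 - 1.3015*l^2 + 0.2156*l + 0.261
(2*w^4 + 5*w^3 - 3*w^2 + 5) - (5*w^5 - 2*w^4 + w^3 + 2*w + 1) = -5*w^5 + 4*w^4 + 4*w^3 - 3*w^2 - 2*w + 4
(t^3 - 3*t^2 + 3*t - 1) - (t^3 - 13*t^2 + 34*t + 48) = 10*t^2 - 31*t - 49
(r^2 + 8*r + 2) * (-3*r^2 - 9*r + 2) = -3*r^4 - 33*r^3 - 76*r^2 - 2*r + 4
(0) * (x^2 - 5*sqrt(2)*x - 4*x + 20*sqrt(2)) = 0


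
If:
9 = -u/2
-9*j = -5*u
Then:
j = -10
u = -18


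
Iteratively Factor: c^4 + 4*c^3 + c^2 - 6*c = (c - 1)*(c^3 + 5*c^2 + 6*c) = c*(c - 1)*(c^2 + 5*c + 6) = c*(c - 1)*(c + 2)*(c + 3)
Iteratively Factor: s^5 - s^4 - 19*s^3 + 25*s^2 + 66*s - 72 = (s - 1)*(s^4 - 19*s^2 + 6*s + 72) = (s - 3)*(s - 1)*(s^3 + 3*s^2 - 10*s - 24) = (s - 3)*(s - 1)*(s + 4)*(s^2 - s - 6) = (s - 3)^2*(s - 1)*(s + 4)*(s + 2)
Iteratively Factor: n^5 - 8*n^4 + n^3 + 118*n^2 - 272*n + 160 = (n - 5)*(n^4 - 3*n^3 - 14*n^2 + 48*n - 32) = (n - 5)*(n - 1)*(n^3 - 2*n^2 - 16*n + 32) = (n - 5)*(n - 4)*(n - 1)*(n^2 + 2*n - 8) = (n - 5)*(n - 4)*(n - 2)*(n - 1)*(n + 4)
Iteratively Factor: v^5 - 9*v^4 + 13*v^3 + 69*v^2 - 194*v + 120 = (v - 4)*(v^4 - 5*v^3 - 7*v^2 + 41*v - 30) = (v - 4)*(v - 2)*(v^3 - 3*v^2 - 13*v + 15) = (v - 4)*(v - 2)*(v + 3)*(v^2 - 6*v + 5) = (v - 4)*(v - 2)*(v - 1)*(v + 3)*(v - 5)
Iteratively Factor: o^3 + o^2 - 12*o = (o + 4)*(o^2 - 3*o) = o*(o + 4)*(o - 3)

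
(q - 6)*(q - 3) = q^2 - 9*q + 18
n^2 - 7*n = n*(n - 7)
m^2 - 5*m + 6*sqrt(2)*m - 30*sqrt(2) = (m - 5)*(m + 6*sqrt(2))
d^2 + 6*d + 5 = (d + 1)*(d + 5)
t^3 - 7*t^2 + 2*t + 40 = (t - 5)*(t - 4)*(t + 2)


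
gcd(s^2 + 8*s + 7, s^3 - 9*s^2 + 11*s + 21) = s + 1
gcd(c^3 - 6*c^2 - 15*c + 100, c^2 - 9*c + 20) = c - 5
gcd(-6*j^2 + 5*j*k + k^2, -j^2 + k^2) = j - k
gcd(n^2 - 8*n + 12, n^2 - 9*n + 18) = n - 6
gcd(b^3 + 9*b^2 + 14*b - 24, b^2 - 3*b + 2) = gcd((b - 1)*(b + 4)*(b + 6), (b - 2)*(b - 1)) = b - 1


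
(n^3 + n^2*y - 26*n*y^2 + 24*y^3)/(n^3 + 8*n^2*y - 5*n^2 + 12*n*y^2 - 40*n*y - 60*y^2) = (n^2 - 5*n*y + 4*y^2)/(n^2 + 2*n*y - 5*n - 10*y)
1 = 1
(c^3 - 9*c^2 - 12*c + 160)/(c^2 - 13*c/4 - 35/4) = 4*(c^2 - 4*c - 32)/(4*c + 7)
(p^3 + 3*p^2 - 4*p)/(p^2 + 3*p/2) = 2*(p^2 + 3*p - 4)/(2*p + 3)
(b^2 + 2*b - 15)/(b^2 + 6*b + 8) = (b^2 + 2*b - 15)/(b^2 + 6*b + 8)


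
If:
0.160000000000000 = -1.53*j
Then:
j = -0.10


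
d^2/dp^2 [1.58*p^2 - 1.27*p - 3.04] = 3.16000000000000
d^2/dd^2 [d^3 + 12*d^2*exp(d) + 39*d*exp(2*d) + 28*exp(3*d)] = 12*d^2*exp(d) + 156*d*exp(2*d) + 48*d*exp(d) + 6*d + 252*exp(3*d) + 156*exp(2*d) + 24*exp(d)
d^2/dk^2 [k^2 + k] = 2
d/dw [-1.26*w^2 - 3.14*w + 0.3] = -2.52*w - 3.14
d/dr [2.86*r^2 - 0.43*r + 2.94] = 5.72*r - 0.43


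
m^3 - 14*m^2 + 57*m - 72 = (m - 8)*(m - 3)^2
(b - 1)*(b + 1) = b^2 - 1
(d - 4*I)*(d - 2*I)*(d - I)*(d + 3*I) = d^4 - 4*I*d^3 + 7*d^2 - 34*I*d - 24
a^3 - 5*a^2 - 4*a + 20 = (a - 5)*(a - 2)*(a + 2)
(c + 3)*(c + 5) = c^2 + 8*c + 15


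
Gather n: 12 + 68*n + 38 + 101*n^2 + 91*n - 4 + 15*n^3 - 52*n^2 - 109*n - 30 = 15*n^3 + 49*n^2 + 50*n + 16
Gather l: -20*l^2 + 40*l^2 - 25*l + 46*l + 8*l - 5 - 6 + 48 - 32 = 20*l^2 + 29*l + 5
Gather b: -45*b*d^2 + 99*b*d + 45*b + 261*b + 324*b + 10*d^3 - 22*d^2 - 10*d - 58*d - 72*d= b*(-45*d^2 + 99*d + 630) + 10*d^3 - 22*d^2 - 140*d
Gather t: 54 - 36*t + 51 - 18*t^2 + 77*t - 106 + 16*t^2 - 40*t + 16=-2*t^2 + t + 15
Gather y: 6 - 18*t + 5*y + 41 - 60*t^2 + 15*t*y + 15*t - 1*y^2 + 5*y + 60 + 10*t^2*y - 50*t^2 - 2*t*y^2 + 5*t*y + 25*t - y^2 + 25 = -110*t^2 + 22*t + y^2*(-2*t - 2) + y*(10*t^2 + 20*t + 10) + 132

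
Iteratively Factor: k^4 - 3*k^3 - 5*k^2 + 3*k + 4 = (k + 1)*(k^3 - 4*k^2 - k + 4) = (k + 1)^2*(k^2 - 5*k + 4) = (k - 1)*(k + 1)^2*(k - 4)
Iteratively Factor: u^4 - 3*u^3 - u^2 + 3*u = (u)*(u^3 - 3*u^2 - u + 3) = u*(u - 1)*(u^2 - 2*u - 3) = u*(u - 3)*(u - 1)*(u + 1)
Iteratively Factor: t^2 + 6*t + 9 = (t + 3)*(t + 3)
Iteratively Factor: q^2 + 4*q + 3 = (q + 1)*(q + 3)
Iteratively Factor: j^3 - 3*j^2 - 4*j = (j - 4)*(j^2 + j) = (j - 4)*(j + 1)*(j)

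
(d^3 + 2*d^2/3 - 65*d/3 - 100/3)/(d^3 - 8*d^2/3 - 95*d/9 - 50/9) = 3*(d + 4)/(3*d + 2)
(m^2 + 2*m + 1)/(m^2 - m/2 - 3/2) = 2*(m + 1)/(2*m - 3)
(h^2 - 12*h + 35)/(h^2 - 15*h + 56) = (h - 5)/(h - 8)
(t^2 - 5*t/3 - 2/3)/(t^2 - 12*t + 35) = (3*t^2 - 5*t - 2)/(3*(t^2 - 12*t + 35))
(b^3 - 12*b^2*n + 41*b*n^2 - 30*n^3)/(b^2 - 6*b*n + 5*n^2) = b - 6*n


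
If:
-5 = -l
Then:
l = 5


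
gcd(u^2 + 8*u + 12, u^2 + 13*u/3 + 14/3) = u + 2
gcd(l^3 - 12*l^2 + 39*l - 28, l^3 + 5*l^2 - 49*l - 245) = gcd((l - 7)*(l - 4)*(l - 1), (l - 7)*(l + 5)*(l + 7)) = l - 7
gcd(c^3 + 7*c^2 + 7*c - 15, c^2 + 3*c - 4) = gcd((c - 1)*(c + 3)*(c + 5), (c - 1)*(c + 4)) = c - 1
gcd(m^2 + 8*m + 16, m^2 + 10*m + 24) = m + 4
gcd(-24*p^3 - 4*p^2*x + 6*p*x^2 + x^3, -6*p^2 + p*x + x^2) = -2*p + x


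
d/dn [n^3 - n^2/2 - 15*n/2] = 3*n^2 - n - 15/2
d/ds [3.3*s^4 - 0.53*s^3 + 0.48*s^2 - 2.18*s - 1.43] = 13.2*s^3 - 1.59*s^2 + 0.96*s - 2.18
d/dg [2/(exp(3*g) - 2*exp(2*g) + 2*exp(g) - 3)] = (-6*exp(2*g) + 8*exp(g) - 4)*exp(g)/(exp(3*g) - 2*exp(2*g) + 2*exp(g) - 3)^2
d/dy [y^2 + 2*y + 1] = 2*y + 2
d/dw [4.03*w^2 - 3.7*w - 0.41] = 8.06*w - 3.7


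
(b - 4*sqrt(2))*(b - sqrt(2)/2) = b^2 - 9*sqrt(2)*b/2 + 4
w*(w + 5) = w^2 + 5*w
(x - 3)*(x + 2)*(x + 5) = x^3 + 4*x^2 - 11*x - 30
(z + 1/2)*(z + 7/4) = z^2 + 9*z/4 + 7/8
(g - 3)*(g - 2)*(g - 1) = g^3 - 6*g^2 + 11*g - 6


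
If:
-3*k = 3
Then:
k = -1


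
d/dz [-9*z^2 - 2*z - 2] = -18*z - 2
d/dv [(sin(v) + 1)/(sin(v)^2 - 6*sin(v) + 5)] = (-2*sin(v) + cos(v)^2 + 10)*cos(v)/(sin(v)^2 - 6*sin(v) + 5)^2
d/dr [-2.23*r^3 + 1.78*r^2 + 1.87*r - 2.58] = -6.69*r^2 + 3.56*r + 1.87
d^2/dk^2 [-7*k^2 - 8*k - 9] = -14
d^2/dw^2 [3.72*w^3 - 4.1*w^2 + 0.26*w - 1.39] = 22.32*w - 8.2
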